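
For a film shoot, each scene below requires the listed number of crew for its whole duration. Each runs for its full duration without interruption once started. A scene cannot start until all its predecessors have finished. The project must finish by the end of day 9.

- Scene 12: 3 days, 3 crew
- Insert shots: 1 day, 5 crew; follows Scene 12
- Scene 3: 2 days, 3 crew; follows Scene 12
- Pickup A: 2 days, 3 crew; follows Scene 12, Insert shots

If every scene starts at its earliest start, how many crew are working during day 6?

3

At early start, day 6 has: Pickup A.
Demand: 3 = 3.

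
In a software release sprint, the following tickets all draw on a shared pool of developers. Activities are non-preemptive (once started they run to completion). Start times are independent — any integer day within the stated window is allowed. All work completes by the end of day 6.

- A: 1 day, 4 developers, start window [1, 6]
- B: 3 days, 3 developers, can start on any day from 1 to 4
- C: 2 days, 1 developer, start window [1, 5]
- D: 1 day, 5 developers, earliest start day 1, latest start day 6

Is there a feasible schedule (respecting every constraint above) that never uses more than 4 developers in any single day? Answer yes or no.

The minimum achievable peak is 5; 4 < 5, so no feasible schedule stays within the cap.

no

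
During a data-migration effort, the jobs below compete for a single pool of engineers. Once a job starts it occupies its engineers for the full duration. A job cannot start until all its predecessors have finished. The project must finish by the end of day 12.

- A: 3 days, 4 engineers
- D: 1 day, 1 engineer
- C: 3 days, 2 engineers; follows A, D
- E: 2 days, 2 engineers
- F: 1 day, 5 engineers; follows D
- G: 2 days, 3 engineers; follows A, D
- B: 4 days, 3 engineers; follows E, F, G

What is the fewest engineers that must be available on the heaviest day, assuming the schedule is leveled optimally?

5

Early-start (A@1, D@1, C@4, E@1, F@2, G@4, B@6) gives peak 11: d1:7  d2:11  d3:4  d4:5  d5:5  d6:5  d7:3  d8:3  d9:3  d10:0  d11:0  d12:0.
Shift E→4, F→8, G→6, B→9.
Schedule A@1, D@1, C@4, E@4, F@8, G@6, B@9: d1:5  d2:4  d3:4  d4:4  d5:4  d6:5  d7:3  d8:5  d9:3  d10:3  d11:3  d12:3 — peak 5.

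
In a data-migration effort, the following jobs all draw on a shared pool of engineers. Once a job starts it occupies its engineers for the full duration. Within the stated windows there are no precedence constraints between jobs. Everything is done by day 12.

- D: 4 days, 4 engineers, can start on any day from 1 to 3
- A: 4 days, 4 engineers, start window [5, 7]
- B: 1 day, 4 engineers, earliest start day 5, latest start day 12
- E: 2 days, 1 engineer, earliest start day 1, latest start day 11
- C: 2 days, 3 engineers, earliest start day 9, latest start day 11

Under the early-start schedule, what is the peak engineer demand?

Early-start schedule: D@1, A@5, B@5, E@1, C@9.
Load per day: day 1: 5, day 2: 5, day 3: 4, day 4: 4, day 5: 8, day 6: 4, day 7: 4, day 8: 4, day 9: 3, day 10: 3, day 11: 0, day 12: 0.
Peak is 8.

8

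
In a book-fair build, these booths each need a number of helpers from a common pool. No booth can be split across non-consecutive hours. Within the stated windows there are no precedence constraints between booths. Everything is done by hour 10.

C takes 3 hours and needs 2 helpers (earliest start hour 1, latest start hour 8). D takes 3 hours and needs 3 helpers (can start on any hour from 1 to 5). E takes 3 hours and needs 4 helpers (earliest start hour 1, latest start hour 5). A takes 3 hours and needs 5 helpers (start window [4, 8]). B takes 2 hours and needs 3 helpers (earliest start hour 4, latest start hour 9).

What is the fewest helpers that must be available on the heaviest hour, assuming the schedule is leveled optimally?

Early-start (C@1, D@1, E@1, A@4, B@4) gives peak 9: h1:9  h2:9  h3:9  h4:8  h5:8  h6:5  h7:0  h8:0  h9:0  h10:0.
Shift D→4, A→7.
Schedule C@1, D@4, E@1, A@7, B@4: h1:6  h2:6  h3:6  h4:6  h5:6  h6:3  h7:5  h8:5  h9:5  h10:0 — peak 6.

6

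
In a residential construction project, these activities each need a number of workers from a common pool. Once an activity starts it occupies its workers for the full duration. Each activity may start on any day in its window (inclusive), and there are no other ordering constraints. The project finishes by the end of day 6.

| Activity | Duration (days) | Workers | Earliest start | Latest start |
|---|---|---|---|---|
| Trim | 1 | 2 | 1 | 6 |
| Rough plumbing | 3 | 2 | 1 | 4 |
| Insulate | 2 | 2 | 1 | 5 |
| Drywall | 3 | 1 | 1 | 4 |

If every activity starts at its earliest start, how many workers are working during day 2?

At early start, day 2 has: Rough plumbing, Insulate, Drywall.
Demand: 2 + 2 + 1 = 5.

5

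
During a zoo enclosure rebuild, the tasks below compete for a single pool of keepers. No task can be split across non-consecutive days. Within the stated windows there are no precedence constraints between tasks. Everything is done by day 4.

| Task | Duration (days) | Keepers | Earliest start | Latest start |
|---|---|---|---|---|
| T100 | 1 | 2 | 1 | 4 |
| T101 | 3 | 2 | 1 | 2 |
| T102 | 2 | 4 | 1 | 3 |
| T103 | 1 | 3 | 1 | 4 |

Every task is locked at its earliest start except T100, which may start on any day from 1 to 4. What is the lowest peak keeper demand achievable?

9

T100@1: d1:11  d2:6  d3:2  d4:0 → peak 11
T100@2: d1:9  d2:8  d3:2  d4:0 → peak 9
T100@3: d1:9  d2:6  d3:4  d4:0 → peak 9
T100@4: d1:9  d2:6  d3:2  d4:2 → peak 9
Best is T100@2, peak 9.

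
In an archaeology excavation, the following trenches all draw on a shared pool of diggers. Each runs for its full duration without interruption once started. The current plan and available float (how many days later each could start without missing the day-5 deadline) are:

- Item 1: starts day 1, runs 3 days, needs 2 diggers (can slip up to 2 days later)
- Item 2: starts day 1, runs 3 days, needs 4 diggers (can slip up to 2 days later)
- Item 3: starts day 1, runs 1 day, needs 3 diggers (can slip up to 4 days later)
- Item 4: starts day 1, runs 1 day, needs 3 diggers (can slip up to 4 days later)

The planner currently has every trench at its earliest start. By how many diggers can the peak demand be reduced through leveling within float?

6

Early-start peak: d1:12  d2:6  d3:6  d4:0  d5:0 ⇒ 12.
Leveled (Item 1@1, Item 2@1, Item 3@4, Item 4@4): d1:6  d2:6  d3:6  d4:6  d5:0 ⇒ 6.
Reduction 12 − 6 = 6.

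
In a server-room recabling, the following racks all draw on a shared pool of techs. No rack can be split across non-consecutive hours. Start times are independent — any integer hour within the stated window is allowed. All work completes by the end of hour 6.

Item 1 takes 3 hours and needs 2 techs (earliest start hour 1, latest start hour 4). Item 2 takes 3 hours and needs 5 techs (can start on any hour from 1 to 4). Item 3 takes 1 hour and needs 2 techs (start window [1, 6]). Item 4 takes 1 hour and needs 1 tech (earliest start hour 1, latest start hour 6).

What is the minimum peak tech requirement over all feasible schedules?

Early-start (Item 1@1, Item 2@1, Item 3@1, Item 4@1) gives peak 10: h1:10  h2:7  h3:7  h4:0  h5:0  h6:0.
Shift Item 2→4.
Schedule Item 1@1, Item 2@4, Item 3@1, Item 4@1: h1:5  h2:2  h3:2  h4:5  h5:5  h6:5 — peak 5.

5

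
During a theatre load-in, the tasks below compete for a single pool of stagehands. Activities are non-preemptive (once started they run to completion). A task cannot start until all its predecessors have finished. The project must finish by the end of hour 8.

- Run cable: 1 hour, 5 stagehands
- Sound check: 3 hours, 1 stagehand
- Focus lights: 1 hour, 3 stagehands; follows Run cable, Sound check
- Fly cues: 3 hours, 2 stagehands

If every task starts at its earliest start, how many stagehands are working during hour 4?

At early start, hour 4 has: Focus lights.
Demand: 3 = 3.

3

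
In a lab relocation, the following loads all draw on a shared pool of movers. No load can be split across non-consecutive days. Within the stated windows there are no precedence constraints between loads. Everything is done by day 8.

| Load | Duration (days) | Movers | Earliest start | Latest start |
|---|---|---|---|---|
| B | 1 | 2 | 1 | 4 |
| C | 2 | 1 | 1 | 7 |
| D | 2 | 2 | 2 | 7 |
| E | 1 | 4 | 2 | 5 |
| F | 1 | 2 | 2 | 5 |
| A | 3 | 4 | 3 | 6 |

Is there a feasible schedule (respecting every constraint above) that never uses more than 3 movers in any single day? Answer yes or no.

Total mover-days = 26; over 8 days the average is 26/8 > 3, so some day must exceed 3.

no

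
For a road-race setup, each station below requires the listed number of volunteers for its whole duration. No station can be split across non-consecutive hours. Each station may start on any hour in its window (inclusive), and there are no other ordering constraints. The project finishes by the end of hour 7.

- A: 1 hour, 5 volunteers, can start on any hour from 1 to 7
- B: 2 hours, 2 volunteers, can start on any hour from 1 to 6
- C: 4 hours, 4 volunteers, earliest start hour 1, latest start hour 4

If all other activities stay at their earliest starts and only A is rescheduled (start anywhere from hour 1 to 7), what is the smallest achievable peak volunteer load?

A@1: h1:11  h2:6  h3:4  h4:4  h5:0  h6:0  h7:0 → peak 11
A@2: h1:6  h2:11  h3:4  h4:4  h5:0  h6:0  h7:0 → peak 11
A@3: h1:6  h2:6  h3:9  h4:4  h5:0  h6:0  h7:0 → peak 9
A@4: h1:6  h2:6  h3:4  h4:9  h5:0  h6:0  h7:0 → peak 9
A@5: h1:6  h2:6  h3:4  h4:4  h5:5  h6:0  h7:0 → peak 6
A@6: h1:6  h2:6  h3:4  h4:4  h5:0  h6:5  h7:0 → peak 6
A@7: h1:6  h2:6  h3:4  h4:4  h5:0  h6:0  h7:5 → peak 6
Best is A@5, peak 6.

6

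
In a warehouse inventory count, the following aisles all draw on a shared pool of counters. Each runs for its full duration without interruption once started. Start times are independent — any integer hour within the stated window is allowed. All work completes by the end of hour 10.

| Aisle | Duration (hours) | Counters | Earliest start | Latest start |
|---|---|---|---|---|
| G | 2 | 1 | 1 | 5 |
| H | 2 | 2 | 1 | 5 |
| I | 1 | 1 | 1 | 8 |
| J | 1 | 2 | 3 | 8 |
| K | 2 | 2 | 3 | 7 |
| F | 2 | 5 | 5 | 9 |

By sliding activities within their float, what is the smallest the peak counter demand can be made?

5

Schedule G@1, H@1, I@1, J@3, K@3, F@5: h1:4  h2:3  h3:4  h4:2  h5:5  h6:5  h7:0  h8:0  h9:0  h10:0 — peak 5.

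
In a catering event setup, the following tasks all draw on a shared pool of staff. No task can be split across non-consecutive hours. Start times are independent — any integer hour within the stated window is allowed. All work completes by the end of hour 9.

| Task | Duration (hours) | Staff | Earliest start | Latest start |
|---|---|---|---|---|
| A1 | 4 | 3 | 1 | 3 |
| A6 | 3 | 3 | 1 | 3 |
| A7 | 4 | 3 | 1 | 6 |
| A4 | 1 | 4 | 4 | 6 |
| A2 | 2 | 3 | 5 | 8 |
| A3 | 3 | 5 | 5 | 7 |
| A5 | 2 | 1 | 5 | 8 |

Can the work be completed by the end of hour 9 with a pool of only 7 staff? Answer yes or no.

no

The minimum achievable peak is 8; 7 < 8, so no feasible schedule stays within the cap.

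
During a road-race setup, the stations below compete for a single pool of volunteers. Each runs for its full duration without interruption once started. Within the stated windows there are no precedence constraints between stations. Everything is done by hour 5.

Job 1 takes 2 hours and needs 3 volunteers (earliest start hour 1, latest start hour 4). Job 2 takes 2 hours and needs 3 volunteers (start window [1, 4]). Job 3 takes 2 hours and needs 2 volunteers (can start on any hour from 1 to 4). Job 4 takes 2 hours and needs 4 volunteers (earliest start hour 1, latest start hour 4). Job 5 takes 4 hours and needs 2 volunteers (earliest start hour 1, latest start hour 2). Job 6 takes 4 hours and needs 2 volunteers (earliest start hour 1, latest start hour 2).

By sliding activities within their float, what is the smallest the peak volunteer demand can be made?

10

Early-start (Job 1@1, Job 2@1, Job 3@1, Job 4@1, Job 5@1, Job 6@1) gives peak 16: h1:16  h2:16  h3:4  h4:4  h5:0.
Shift Job 3→3, Job 4→3.
Schedule Job 1@1, Job 2@1, Job 3@3, Job 4@3, Job 5@1, Job 6@1: h1:10  h2:10  h3:10  h4:10  h5:0 — peak 10.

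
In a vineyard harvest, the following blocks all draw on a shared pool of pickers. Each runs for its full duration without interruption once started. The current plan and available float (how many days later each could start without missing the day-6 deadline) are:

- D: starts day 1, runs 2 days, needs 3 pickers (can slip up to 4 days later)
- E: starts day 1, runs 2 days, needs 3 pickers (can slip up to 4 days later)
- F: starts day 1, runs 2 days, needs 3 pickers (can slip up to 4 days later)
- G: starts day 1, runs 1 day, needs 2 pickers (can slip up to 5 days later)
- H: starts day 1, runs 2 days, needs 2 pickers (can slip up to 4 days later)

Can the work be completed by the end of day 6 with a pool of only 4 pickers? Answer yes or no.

no

The minimum achievable peak is 5; 4 < 5, so no feasible schedule stays within the cap.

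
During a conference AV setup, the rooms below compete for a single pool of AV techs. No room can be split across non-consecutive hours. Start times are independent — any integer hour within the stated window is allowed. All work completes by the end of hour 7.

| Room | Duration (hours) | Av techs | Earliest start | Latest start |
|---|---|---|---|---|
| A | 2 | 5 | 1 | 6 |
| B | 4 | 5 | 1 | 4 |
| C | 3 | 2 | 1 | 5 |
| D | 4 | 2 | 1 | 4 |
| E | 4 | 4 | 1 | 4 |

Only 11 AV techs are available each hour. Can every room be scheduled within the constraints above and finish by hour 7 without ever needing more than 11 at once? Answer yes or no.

yes

Schedule A@1, B@1, C@5, D@3, E@3: h1:10  h2:10  h3:11  h4:11  h5:8  h6:8  h7:2 — peak 11 ≤ 11.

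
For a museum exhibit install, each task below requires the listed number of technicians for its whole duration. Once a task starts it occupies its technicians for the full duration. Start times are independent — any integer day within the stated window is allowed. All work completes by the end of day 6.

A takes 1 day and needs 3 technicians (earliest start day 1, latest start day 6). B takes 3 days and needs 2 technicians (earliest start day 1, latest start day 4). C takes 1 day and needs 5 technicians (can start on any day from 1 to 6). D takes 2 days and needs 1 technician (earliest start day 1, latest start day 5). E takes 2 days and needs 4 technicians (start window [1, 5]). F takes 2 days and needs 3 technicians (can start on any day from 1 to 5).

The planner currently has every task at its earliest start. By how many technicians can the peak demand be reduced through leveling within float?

13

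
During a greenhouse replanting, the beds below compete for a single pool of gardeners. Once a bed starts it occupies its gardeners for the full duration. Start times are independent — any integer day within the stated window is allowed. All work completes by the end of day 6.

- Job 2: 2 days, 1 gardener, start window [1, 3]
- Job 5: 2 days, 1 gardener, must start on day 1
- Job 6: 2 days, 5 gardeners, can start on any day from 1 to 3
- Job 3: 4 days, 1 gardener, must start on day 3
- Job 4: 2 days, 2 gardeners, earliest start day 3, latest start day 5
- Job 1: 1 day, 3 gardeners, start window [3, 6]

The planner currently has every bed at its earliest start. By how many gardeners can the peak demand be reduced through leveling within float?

1

Early-start peak: d1:7  d2:7  d3:6  d4:3  d5:1  d6:1 ⇒ 7.
Leveled (Job 2@1, Job 5@1, Job 6@3, Job 3@3, Job 4@5, Job 1@5): d1:2  d2:2  d3:6  d4:6  d5:6  d6:3 ⇒ 6.
Reduction 7 − 6 = 1.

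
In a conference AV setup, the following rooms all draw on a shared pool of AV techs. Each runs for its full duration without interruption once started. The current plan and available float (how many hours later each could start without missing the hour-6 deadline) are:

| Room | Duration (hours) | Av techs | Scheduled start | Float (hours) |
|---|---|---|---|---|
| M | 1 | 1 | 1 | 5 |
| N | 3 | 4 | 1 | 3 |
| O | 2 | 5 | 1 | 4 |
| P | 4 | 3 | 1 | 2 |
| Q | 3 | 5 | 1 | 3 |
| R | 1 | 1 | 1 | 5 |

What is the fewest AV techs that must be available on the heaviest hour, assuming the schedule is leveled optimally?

9

Early-start (M@1, N@1, O@1, P@1, Q@1, R@1) gives peak 19: h1:19  h2:17  h3:12  h4:3  h5:0  h6:0.
Shift N→4, O→5, R→2.
Schedule M@1, N@4, O@5, P@1, Q@1, R@2: h1:9  h2:9  h3:8  h4:7  h5:9  h6:9 — peak 9.
Total AV tech-hours = 51 over 6 hours ⇒ peak ≥ ⌈51/6⌉ = 9, so 9 is optimal.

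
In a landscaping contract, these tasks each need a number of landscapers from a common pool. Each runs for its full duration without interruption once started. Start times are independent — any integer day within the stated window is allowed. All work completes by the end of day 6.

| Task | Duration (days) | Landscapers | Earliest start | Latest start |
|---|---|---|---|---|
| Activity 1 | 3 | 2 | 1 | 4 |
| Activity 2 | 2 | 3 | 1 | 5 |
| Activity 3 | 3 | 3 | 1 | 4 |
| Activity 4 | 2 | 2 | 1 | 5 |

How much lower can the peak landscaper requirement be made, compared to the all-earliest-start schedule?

Early-start peak: d1:10  d2:10  d3:5  d4:0  d5:0  d6:0 ⇒ 10.
Leveled (Activity 1@1, Activity 2@1, Activity 3@3, Activity 4@4): d1:5  d2:5  d3:5  d4:5  d5:5  d6:0 ⇒ 5.
Reduction 10 − 5 = 5.

5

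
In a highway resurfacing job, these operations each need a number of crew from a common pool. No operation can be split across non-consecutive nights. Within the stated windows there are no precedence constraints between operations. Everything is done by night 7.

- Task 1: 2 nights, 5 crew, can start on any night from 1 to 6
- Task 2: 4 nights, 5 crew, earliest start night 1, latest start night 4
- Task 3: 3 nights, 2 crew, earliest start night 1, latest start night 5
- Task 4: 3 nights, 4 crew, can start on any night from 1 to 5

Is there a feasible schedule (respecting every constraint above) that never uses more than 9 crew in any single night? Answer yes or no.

yes

Schedule Task 1@1, Task 2@3, Task 3@1, Task 4@4: n1:7  n2:7  n3:7  n4:9  n5:9  n6:9  n7:0 — peak 9 ≤ 9.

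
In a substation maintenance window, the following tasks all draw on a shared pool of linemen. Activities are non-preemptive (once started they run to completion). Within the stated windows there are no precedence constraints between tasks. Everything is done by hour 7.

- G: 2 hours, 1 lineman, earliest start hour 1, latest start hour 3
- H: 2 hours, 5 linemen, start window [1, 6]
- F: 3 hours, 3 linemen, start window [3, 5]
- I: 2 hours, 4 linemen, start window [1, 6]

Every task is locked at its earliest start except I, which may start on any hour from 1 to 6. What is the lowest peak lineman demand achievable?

6

I@1: h1:10  h2:10  h3:3  h4:3  h5:3  h6:0  h7:0 → peak 10
I@2: h1:6  h2:10  h3:7  h4:3  h5:3  h6:0  h7:0 → peak 10
I@3: h1:6  h2:6  h3:7  h4:7  h5:3  h6:0  h7:0 → peak 7
I@4: h1:6  h2:6  h3:3  h4:7  h5:7  h6:0  h7:0 → peak 7
I@5: h1:6  h2:6  h3:3  h4:3  h5:7  h6:4  h7:0 → peak 7
I@6: h1:6  h2:6  h3:3  h4:3  h5:3  h6:4  h7:4 → peak 6
Best is I@6, peak 6.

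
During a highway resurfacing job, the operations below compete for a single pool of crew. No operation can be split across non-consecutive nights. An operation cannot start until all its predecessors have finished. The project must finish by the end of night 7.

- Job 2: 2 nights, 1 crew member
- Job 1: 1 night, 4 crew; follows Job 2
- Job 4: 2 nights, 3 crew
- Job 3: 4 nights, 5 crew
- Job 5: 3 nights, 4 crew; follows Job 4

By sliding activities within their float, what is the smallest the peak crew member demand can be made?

8

Early-start (Job 2@1, Job 1@3, Job 4@1, Job 3@1, Job 5@3) gives peak 13: n1:9  n2:9  n3:13  n4:9  n5:4  n6:0  n7:0.
Shift Job 1→5, Job 4→3, Job 5→5.
Schedule Job 2@1, Job 1@5, Job 4@3, Job 3@1, Job 5@5: n1:6  n2:6  n3:8  n4:8  n5:8  n6:4  n7:4 — peak 8.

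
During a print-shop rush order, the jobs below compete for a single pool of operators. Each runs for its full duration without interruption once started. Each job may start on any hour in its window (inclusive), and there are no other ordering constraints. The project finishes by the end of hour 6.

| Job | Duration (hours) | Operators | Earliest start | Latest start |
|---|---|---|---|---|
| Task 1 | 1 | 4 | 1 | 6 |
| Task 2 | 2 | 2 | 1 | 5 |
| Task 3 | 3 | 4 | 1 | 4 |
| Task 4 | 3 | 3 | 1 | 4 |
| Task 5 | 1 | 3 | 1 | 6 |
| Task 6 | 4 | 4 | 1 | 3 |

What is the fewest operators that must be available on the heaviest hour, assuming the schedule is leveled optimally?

9

Early-start (Task 1@1, Task 2@1, Task 3@1, Task 4@1, Task 5@1, Task 6@1) gives peak 20: h1:20  h2:13  h3:11  h4:4  h5:0  h6:0.
Shift Task 3→4, Task 5→2, Task 6→3.
Schedule Task 1@1, Task 2@1, Task 3@4, Task 4@1, Task 5@2, Task 6@3: h1:9  h2:8  h3:7  h4:8  h5:8  h6:8 — peak 9.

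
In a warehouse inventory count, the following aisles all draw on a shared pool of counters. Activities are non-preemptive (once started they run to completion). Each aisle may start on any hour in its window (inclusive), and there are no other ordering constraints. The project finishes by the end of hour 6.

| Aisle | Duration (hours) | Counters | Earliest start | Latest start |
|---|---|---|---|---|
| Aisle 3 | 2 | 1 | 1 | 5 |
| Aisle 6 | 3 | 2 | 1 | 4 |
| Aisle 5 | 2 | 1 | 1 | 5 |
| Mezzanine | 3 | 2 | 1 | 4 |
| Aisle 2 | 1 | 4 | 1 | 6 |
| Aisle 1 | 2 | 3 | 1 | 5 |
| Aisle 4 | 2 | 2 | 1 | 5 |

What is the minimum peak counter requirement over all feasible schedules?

Early-start (Aisle 3@1, Aisle 6@1, Aisle 5@1, Mezzanine@1, Aisle 2@1, Aisle 1@1, Aisle 4@1) gives peak 15: h1:15  h2:11  h3:4  h4:0  h5:0  h6:0.
Shift Aisle 5→3, Aisle 2→4, Aisle 1→5, Aisle 4→5.
Schedule Aisle 3@1, Aisle 6@1, Aisle 5@3, Mezzanine@1, Aisle 2@4, Aisle 1@5, Aisle 4@5: h1:5  h2:5  h3:5  h4:5  h5:5  h6:5 — peak 5.
Total counter-hours = 30 over 6 hours ⇒ peak ≥ ⌈30/6⌉ = 5, so 5 is optimal.

5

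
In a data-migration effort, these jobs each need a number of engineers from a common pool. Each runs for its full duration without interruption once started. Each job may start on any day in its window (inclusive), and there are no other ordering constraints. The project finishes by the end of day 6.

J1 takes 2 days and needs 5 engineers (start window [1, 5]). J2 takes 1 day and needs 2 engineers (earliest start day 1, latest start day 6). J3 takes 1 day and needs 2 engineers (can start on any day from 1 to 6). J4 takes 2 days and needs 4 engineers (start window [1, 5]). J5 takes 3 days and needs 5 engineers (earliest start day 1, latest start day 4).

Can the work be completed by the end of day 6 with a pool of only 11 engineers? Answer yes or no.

yes

Schedule J1@1, J2@1, J3@1, J4@2, J5@3: d1:9  d2:9  d3:9  d4:5  d5:5  d6:0 — peak 9 ≤ 11.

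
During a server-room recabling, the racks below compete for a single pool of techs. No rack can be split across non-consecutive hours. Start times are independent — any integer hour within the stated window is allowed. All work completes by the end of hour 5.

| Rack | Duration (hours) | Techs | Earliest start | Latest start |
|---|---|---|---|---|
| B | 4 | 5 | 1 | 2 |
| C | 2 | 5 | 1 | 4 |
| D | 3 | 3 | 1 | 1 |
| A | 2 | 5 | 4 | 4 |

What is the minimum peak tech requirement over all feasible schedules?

Schedule B@1, C@1, D@1, A@4: h1:13  h2:13  h3:8  h4:10  h5:5 — peak 13.
No arrangement of the 8 feasible schedules does better.

13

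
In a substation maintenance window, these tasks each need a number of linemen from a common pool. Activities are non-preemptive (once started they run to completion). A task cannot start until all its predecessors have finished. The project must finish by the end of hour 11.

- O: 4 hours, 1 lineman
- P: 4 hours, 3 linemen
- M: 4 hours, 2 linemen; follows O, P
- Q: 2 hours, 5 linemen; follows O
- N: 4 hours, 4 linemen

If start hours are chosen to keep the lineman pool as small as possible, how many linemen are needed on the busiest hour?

6

Early-start (O@1, P@1, M@5, Q@5, N@1) gives peak 8: h1:8  h2:8  h3:8  h4:8  h5:7  h6:7  h7:2  h8:2  h9:0  h10:0  h11:0.
Shift Q→9, N→5.
Schedule O@1, P@1, M@5, Q@9, N@5: h1:4  h2:4  h3:4  h4:4  h5:6  h6:6  h7:6  h8:6  h9:5  h10:5  h11:0 — peak 6.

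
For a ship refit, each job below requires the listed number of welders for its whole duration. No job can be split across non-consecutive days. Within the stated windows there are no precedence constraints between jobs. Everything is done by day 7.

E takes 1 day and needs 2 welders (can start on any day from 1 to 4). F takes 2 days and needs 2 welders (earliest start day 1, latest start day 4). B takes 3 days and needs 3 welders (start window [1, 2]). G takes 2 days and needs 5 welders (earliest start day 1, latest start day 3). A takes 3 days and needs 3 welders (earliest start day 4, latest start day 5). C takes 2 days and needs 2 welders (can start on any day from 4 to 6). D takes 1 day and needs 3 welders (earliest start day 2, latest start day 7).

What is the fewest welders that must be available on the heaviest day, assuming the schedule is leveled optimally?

8

Early-start (E@1, F@1, B@1, G@1, A@4, C@4, D@2) gives peak 13: d1:12  d2:13  d3:3  d4:5  d5:5  d6:3  d7:0.
Shift G→3, C→5.
Schedule E@1, F@1, B@1, G@3, A@4, C@5, D@2: d1:7  d2:8  d3:8  d4:8  d5:5  d6:5  d7:0 — peak 8.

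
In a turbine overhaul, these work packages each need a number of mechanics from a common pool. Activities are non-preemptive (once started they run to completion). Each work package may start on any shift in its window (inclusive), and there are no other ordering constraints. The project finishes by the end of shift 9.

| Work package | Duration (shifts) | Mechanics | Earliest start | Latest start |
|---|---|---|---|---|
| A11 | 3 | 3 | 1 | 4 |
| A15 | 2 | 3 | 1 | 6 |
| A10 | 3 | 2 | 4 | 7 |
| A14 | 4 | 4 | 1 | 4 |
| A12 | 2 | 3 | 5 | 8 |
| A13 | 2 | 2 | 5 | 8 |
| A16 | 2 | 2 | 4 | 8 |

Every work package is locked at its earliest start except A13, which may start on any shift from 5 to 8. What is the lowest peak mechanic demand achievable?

A13@5: s1:10  s2:10  s3:7  s4:8  s5:9  s6:7  s7:0  s8:0  s9:0 → peak 10
A13@6: s1:10  s2:10  s3:7  s4:8  s5:7  s6:7  s7:2  s8:0  s9:0 → peak 10
A13@7: s1:10  s2:10  s3:7  s4:8  s5:7  s6:5  s7:2  s8:2  s9:0 → peak 10
A13@8: s1:10  s2:10  s3:7  s4:8  s5:7  s6:5  s7:0  s8:2  s9:2 → peak 10
Best is A13@5, peak 10.

10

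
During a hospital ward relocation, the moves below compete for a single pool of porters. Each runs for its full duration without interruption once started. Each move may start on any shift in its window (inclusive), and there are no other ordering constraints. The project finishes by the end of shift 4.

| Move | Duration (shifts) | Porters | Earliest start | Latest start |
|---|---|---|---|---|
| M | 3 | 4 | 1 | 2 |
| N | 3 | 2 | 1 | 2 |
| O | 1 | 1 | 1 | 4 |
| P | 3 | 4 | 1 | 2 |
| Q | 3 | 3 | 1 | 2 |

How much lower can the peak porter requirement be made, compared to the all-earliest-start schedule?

Early-start peak: s1:14  s2:13  s3:13  s4:0 ⇒ 14.
Leveled (M@1, N@1, O@1, P@1, Q@2): s1:11  s2:13  s3:13  s4:3 ⇒ 13.
Reduction 14 − 13 = 1.

1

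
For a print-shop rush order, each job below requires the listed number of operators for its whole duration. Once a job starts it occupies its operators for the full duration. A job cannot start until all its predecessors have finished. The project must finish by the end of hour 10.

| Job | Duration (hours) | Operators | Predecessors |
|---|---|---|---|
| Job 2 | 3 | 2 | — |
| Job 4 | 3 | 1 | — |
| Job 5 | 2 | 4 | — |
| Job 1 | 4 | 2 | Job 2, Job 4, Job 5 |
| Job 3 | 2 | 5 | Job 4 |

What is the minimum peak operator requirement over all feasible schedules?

Schedule Job 2@1, Job 4@1, Job 5@1, Job 1@4, Job 3@4: h1:7  h2:7  h3:3  h4:7  h5:7  h6:2  h7:2  h8:0  h9:0  h10:0 — peak 7.

7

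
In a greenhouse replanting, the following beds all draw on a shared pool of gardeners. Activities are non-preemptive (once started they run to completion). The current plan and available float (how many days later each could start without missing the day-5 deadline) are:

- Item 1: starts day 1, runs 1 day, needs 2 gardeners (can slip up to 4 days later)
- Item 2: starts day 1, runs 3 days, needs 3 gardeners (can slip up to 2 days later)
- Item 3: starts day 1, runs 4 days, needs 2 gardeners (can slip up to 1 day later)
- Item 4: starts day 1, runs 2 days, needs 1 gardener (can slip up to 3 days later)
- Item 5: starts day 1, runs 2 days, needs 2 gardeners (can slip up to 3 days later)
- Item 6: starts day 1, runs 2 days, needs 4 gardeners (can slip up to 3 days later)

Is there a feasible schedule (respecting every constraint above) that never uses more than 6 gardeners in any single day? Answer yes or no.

Total gardener-days = 33; over 5 days the average is 33/5 > 6, so some day must exceed 6.

no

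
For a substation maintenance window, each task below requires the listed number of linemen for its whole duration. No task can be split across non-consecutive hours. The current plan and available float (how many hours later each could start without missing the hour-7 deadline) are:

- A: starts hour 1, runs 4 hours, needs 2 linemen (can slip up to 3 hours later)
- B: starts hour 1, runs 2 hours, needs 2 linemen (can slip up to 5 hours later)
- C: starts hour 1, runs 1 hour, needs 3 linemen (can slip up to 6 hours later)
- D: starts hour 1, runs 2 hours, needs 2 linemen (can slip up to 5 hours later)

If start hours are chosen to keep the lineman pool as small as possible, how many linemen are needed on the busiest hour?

4

Early-start (A@1, B@1, C@1, D@1) gives peak 9: h1:9  h2:6  h3:2  h4:2  h5:0  h6:0  h7:0.
Shift C→5, D→3.
Schedule A@1, B@1, C@5, D@3: h1:4  h2:4  h3:4  h4:4  h5:3  h6:0  h7:0 — peak 4.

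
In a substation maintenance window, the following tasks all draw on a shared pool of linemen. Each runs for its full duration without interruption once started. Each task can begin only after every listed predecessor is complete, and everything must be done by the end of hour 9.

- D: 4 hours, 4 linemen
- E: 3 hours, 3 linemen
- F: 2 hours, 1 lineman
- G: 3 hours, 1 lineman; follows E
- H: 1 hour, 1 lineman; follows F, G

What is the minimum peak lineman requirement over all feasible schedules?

5

Early-start (D@1, E@1, F@1, G@4, H@7) gives peak 8: h1:8  h2:8  h3:7  h4:5  h5:1  h6:1  h7:1  h8:0  h9:0.
Shift D→4.
Schedule D@4, E@1, F@1, G@4, H@7: h1:4  h2:4  h3:3  h4:5  h5:5  h6:5  h7:5  h8:0  h9:0 — peak 5.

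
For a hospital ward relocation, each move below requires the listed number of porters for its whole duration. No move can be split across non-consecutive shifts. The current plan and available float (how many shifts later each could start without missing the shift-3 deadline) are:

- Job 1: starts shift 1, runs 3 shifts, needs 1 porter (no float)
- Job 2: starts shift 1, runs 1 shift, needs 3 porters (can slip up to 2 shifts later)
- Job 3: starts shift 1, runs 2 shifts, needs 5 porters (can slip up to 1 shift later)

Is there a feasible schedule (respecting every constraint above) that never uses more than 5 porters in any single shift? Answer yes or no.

no

Total porter-shifts = 16; over 3 shifts the average is 16/3 > 5, so some shift must exceed 5.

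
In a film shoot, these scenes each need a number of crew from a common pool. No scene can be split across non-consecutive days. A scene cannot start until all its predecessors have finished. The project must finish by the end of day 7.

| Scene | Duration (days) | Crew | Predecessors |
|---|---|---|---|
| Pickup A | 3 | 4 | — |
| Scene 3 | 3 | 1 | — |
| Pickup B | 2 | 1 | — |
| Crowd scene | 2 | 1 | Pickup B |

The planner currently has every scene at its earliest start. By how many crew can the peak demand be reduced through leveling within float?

Early-start peak: d1:6  d2:6  d3:6  d4:1  d5:0  d6:0  d7:0 ⇒ 6.
Leveled (Pickup A@1, Scene 3@4, Pickup B@4, Crowd scene@6): d1:4  d2:4  d3:4  d4:2  d5:2  d6:2  d7:1 ⇒ 4.
Reduction 6 − 4 = 2.

2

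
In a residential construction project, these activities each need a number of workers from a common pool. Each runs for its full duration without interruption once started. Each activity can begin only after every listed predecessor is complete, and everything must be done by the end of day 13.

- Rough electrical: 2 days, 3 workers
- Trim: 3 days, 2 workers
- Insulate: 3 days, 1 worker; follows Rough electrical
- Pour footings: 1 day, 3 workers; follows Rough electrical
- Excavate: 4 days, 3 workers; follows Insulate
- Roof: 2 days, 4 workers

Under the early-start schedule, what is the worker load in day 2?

9

At early start, day 2 has: Rough electrical, Trim, Roof.
Demand: 3 + 2 + 4 = 9.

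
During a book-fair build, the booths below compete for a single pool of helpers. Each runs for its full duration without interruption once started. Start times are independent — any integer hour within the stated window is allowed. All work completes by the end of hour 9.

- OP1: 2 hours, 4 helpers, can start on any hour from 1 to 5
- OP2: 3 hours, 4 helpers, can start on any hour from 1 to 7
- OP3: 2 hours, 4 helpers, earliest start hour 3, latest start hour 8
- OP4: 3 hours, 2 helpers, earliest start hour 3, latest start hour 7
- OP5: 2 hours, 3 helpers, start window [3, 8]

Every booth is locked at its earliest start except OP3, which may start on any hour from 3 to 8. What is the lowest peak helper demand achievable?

OP3@3: h1:8  h2:8  h3:13  h4:9  h5:2  h6:0  h7:0  h8:0  h9:0 → peak 13
OP3@4: h1:8  h2:8  h3:9  h4:9  h5:6  h6:0  h7:0  h8:0  h9:0 → peak 9
OP3@5: h1:8  h2:8  h3:9  h4:5  h5:6  h6:4  h7:0  h8:0  h9:0 → peak 9
OP3@6: h1:8  h2:8  h3:9  h4:5  h5:2  h6:4  h7:4  h8:0  h9:0 → peak 9
OP3@7: h1:8  h2:8  h3:9  h4:5  h5:2  h6:0  h7:4  h8:4  h9:0 → peak 9
OP3@8: h1:8  h2:8  h3:9  h4:5  h5:2  h6:0  h7:0  h8:4  h9:4 → peak 9
Best is OP3@4, peak 9.

9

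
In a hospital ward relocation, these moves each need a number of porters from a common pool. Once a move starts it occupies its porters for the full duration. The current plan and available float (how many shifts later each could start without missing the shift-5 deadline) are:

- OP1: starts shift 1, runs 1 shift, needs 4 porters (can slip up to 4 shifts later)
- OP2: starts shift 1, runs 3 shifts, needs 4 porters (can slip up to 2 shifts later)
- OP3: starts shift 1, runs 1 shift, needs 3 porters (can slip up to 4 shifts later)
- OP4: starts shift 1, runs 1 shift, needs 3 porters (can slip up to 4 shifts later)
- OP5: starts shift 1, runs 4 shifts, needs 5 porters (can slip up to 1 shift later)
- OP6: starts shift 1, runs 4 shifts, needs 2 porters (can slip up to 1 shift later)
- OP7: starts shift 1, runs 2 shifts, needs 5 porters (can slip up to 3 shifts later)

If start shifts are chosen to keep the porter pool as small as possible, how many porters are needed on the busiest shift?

Early-start (OP1@1, OP2@1, OP3@1, OP4@1, OP5@1, OP6@1, OP7@1) gives peak 26: s1:26  s2:16  s3:11  s4:7  s5:0.
Shift OP4→5, OP5→2, OP7→4.
Schedule OP1@1, OP2@1, OP3@1, OP4@5, OP5@2, OP6@1, OP7@4: s1:13  s2:11  s3:11  s4:12  s5:13 — peak 13.

13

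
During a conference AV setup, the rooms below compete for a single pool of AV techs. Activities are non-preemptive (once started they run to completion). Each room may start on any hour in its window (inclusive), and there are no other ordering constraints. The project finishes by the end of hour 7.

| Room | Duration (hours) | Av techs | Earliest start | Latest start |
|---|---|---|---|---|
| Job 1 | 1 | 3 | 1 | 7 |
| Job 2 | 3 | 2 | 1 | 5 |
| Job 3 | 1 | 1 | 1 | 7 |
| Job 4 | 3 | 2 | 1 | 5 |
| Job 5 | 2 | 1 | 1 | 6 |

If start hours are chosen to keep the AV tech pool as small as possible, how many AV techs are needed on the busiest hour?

Early-start (Job 1@1, Job 2@1, Job 3@1, Job 4@1, Job 5@1) gives peak 9: h1:9  h2:5  h3:4  h4:0  h5:0  h6:0  h7:0.
Shift Job 2→2, Job 3→2, Job 4→5, Job 5→3.
Schedule Job 1@1, Job 2@2, Job 3@2, Job 4@5, Job 5@3: h1:3  h2:3  h3:3  h4:3  h5:2  h6:2  h7:2 — peak 3.
Total AV tech-hours = 18 over 7 hours ⇒ peak ≥ ⌈18/7⌉ = 3, so 3 is optimal.

3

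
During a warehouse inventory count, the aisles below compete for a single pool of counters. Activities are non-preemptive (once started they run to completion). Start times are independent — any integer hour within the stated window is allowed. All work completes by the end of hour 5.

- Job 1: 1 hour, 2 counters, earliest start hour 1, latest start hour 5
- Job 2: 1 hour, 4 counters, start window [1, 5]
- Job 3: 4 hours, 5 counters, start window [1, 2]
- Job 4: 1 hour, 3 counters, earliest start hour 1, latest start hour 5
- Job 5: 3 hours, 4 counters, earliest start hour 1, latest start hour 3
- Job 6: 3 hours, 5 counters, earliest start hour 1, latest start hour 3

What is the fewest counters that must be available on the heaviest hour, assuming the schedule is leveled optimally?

14

Early-start (Job 1@1, Job 2@1, Job 3@1, Job 4@1, Job 5@1, Job 6@1) gives peak 23: h1:23  h2:14  h3:14  h4:5  h5:0.
Shift Job 5→2, Job 6→2.
Schedule Job 1@1, Job 2@1, Job 3@1, Job 4@1, Job 5@2, Job 6@2: h1:14  h2:14  h3:14  h4:14  h5:0 — peak 14.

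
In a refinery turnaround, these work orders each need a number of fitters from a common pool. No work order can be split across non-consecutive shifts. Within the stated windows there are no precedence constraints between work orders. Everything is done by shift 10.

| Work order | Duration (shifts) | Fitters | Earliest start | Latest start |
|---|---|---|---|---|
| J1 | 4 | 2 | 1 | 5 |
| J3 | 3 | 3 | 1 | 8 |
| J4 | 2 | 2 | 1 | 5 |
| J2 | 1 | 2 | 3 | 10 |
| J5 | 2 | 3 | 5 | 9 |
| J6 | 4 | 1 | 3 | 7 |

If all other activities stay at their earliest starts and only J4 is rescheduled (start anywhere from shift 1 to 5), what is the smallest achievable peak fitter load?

J4@1: s1:7  s2:7  s3:8  s4:3  s5:4  s6:4  s7:0  s8:0  s9:0  s10:0 → peak 8
J4@2: s1:5  s2:7  s3:10  s4:3  s5:4  s6:4  s7:0  s8:0  s9:0  s10:0 → peak 10
J4@3: s1:5  s2:5  s3:10  s4:5  s5:4  s6:4  s7:0  s8:0  s9:0  s10:0 → peak 10
J4@4: s1:5  s2:5  s3:8  s4:5  s5:6  s6:4  s7:0  s8:0  s9:0  s10:0 → peak 8
J4@5: s1:5  s2:5  s3:8  s4:3  s5:6  s6:6  s7:0  s8:0  s9:0  s10:0 → peak 8
Best is J4@1, peak 8.

8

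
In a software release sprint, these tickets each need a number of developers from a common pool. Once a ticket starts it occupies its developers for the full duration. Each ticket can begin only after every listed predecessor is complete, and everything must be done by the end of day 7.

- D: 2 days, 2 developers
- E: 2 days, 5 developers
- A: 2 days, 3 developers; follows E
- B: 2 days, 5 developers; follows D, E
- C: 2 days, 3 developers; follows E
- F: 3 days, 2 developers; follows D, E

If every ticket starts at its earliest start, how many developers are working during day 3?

At early start, day 3 has: A, B, C, F.
Demand: 3 + 5 + 3 + 2 = 13.

13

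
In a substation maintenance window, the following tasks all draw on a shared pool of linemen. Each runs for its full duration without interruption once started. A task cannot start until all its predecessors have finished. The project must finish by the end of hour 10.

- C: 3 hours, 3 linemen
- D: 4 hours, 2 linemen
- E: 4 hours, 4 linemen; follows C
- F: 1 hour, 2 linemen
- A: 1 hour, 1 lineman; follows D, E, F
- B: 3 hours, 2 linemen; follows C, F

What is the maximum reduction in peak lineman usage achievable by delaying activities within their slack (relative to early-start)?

2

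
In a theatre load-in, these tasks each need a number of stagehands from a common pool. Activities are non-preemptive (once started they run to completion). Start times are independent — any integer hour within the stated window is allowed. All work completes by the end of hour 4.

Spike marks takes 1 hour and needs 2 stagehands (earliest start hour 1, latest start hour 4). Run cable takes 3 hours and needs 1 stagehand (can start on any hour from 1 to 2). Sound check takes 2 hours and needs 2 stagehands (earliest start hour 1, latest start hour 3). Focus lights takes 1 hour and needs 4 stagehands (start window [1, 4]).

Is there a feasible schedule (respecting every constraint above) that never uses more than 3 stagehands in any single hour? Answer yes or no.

no

Total stagehand-hours = 13; over 4 hours the average is 13/4 > 3, so some hour must exceed 3.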